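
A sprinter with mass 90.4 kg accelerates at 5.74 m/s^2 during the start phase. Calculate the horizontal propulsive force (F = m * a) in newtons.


F = m * a
= 90.4 * 5.74
= 518.9 N

518.9 N


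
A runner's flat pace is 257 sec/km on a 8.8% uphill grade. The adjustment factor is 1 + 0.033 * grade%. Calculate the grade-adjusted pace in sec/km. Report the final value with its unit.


Factor = 1 + 0.033 * 8.8 = 1.2904
Adjusted pace = 257 * 1.2904
= 331.63 sec/km

331.63 s/km


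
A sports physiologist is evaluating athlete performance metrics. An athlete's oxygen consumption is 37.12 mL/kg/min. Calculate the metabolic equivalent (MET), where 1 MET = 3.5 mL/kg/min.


MET = VO2 / 3.5
= 37.12 / 3.5
= 10.61 METs

10.61 METs


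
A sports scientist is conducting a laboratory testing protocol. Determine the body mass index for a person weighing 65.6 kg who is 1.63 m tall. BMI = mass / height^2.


BMI = mass / height^2
= 65.6 / 1.63^2
= 65.6 / 2.6569
= 24.69 kg/m^2

24.69 kg/m^2


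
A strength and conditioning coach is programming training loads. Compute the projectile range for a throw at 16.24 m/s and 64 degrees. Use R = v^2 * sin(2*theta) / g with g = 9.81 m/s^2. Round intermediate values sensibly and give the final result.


Two times the angle = 128 degrees
sin(128) = 0.788011
R = 263.7376 * 0.788011 / 9.81 = 21.185 m

21.185 m


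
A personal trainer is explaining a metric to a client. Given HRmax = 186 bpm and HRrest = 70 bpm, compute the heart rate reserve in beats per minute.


Heart rate reserve = maximum HR minus resting HR
HRR = 186 - 70 = 116 bpm

116 bpm


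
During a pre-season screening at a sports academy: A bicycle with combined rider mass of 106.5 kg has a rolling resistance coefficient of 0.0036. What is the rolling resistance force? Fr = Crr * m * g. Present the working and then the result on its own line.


Fr = 0.0036 * 106.5 * 9.81
= 0.3834 * 9.81
= 3.761 N

3.761 N


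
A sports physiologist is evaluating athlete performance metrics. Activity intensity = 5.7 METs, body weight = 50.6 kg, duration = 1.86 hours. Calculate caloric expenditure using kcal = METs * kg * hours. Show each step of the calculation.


kcal = 5.7 * 50.6 * 1.86
= 288.42 * 1.86
= 536.46 kcal

536.46 kcal


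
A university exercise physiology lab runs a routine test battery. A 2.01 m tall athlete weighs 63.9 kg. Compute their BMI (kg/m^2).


height^2 = 4.0401 m^2
BMI = 63.9 / 4.0401 = 15.82 kg/m^2

15.82 kg/m^2


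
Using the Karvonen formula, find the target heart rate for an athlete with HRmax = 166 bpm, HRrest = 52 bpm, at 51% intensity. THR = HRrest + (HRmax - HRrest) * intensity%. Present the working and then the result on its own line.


HRR = 166 - 52 = 114
THR = 52 + 114 * 0.51
= 52 + 58.14
= 110.14 bpm

110.14 bpm


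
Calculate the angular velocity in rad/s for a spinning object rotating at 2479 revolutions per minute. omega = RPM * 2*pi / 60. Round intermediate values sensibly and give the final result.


omega = RPM * 2*pi / 60
= 2479 * 6.28318531 / 60
= 259.6 rad/s

259.6 rad/s


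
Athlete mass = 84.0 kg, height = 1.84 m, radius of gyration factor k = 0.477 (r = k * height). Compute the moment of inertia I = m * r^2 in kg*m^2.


r = k * height = 0.477 * 1.84 = 0.87768 m
r^2 = 0.87768^2 = 0.770322
I = 84.0 * 0.770322 = 64.707 kg*m^2

64.707 kg*m^2


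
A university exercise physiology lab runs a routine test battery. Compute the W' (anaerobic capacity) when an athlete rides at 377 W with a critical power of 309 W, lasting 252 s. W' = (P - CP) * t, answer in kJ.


Above-CP power = 68 W
Duration = 252 s
W' = 68 * 252 = 17136 J
Convert: 17136 / 1000 = 17.136 kJ

17.136 kJ


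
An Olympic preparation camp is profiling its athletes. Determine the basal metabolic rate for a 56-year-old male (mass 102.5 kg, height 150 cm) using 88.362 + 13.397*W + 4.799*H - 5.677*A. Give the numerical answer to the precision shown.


BMR = 88.362 + 13.397*102.5 + 4.799*150 - 5.677*56
= 1863.49 kcal/day

1863.49 kcal/day


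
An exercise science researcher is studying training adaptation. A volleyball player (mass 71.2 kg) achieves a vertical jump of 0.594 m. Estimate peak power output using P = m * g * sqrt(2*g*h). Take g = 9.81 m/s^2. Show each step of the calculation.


2 * g * h = 2 * 9.81 * 0.594 = 11.65428
sqrt(11.65428) = 3.413837 m/s
P = 71.2 * 9.81 * 3.413837 = 2384.47 W

2384.47 W


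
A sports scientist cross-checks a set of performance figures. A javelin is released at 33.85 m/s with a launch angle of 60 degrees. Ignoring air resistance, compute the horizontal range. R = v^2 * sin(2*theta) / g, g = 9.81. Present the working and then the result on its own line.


Launch speed squared = 1145.8225
sin(2 * 60 deg) = 0.866025
Range = 1145.8225 * 0.866025 / 9.81
= 101.153 m

101.153 m


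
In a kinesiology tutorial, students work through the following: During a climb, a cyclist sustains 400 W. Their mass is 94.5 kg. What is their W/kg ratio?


Power-to-weight = 400 W / 94.5 kg
= 4.233 W/kg

4.233 W/kg


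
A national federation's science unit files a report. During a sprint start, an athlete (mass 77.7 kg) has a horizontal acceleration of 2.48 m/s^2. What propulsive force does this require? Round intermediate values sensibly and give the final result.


Propulsive force = mass * acceleration
= 77.7 kg * 2.48 m/s^2
= 192.7 N

192.7 N


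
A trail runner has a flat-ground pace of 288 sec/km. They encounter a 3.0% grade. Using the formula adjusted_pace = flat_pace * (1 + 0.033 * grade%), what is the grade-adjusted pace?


Grade factor = 1 + 0.033 * 3.0 = 1.099
Adjusted = 288 * 1.099 = 316.51 sec/km

316.51 s/km


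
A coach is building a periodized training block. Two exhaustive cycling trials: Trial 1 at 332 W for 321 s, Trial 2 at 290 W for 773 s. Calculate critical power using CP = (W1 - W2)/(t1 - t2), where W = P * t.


W1 = 332 * 321 = 106572 J
W2 = 290 * 773 = 224170 J
CP = (106572 - 224170) / (321 - 773)
= -117598 / -452
= 260.17 W

260.17 W


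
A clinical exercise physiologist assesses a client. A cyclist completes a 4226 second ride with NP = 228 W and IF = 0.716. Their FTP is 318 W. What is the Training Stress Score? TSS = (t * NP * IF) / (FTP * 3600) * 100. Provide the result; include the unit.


t * NP * IF = 4226 * 228 * 0.716 = 689886.048
FTP * 3600 = 1144800
TSS = (689886.048 / 1144800) * 100 = 60.26

60.26 TSS


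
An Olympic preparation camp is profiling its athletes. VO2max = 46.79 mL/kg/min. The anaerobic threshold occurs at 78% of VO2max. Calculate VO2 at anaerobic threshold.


AT fraction = 78 / 100 = 0.78
AT VO2 = 46.79 * 0.78
= 36.5 mL/kg/min

36.5 mL/kg/min


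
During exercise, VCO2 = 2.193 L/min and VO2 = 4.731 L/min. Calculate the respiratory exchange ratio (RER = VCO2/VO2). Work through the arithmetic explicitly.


RER = VCO2 / VO2
= 2.193 / 4.731
= 0.4635

0.4635


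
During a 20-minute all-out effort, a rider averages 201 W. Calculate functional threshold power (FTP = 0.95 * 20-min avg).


FTP = 0.95 * 201
= 190.95 W

190.95 W


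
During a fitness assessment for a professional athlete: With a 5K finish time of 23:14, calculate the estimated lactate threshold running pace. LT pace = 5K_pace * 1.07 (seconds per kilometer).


Race duration = 1394 s for 5 km
Average pace = 1394 / 5 = 278.8 s/km
LT pace = 278.8 * 1.07
= 298.32 s/km

298.32 s/km


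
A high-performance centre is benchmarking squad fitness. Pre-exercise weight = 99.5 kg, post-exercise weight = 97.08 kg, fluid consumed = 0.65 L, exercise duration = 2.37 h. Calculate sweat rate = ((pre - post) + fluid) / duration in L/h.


Weight loss = 99.5 - 97.08 = 2.42 kg (approx L)
Total sweat = 2.42 + 0.65 = 3.07 L
Sweat rate = 3.07 / 2.37 = 1.295 L/h

1.295 L/h


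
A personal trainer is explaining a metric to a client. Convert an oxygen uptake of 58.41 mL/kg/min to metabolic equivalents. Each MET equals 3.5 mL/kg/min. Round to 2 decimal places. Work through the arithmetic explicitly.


One MET = 3.5 mL/kg/min
Number of METs = 58.41 / 3.5
= 16.69 METs

16.69 METs


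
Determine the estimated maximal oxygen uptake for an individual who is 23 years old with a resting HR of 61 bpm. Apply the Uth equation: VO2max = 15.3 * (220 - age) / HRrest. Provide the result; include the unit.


HRmax = 220 - 23 = 197
VO2max = 15.3 * (197 / 61)
= 15.3 * 3.2295
= 49.41 mL/kg/min

49.41 mL/kg/min


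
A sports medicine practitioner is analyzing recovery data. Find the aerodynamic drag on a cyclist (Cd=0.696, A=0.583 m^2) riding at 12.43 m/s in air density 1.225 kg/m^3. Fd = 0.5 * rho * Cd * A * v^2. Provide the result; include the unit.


Fd = 0.5 * 1.225 * 0.696 * 0.583 * 12.43^2
= 0.5 * 1.225 * 0.696 * 0.583 * 154.5049
= 38.4 N

38.4 N


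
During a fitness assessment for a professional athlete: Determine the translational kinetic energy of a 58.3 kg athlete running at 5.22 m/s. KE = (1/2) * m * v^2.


KE = 0.5 * m * v^2
= 0.5 * 58.3 * 5.22^2
= 0.5 * 58.3 * 27.2484
= 794.29 J

794.29 J


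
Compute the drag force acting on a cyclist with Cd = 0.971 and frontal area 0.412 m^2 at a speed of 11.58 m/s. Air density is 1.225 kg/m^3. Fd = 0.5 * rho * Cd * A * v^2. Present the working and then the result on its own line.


Step 1: v^2 = 134.0964
Step 2: Fd = 0.5 * 1.225 * 0.971 * 0.412 * 134.0964
= 32.858 N

32.858 N


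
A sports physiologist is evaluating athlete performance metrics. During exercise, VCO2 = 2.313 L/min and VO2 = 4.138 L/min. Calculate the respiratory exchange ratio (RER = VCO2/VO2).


RER = VCO2 / VO2
= 2.313 / 4.138
= 0.559

0.559


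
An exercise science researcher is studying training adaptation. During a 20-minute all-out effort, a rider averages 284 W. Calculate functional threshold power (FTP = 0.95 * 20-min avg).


FTP = 0.95 * 284
= 269.8 W

269.8 W


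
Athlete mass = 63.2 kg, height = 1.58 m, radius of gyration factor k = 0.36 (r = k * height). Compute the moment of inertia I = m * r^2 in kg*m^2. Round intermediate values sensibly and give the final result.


r = k * height = 0.36 * 1.58 = 0.5688 m
r^2 = 0.5688^2 = 0.323533
I = 63.2 * 0.323533 = 20.447 kg*m^2

20.447 kg*m^2


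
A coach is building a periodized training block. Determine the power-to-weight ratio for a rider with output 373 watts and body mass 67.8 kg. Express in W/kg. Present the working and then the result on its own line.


P/W = 373 / 67.8 = 5.501 W/kg

5.501 W/kg


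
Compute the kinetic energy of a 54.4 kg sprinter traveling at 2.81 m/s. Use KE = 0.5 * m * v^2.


Velocity squared = 7.8961
KE = 0.5 * 54.4 * 7.8961 = 214.77 J

214.77 J


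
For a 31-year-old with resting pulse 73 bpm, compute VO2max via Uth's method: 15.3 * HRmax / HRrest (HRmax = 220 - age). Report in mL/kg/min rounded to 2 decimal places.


Step 1: HRmax = 220 - 31 = 189 bpm
Step 2: Ratio = 189 / 73 = 2.589
Step 3: VO2max = 15.3 * 2.589 = 39.61 mL/kg/min

39.61 mL/kg/min


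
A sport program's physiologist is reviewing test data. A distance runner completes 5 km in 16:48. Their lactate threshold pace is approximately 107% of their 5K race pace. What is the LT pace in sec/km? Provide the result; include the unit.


Convert to seconds: 16 min 48 s = 1008 s
Pace per km = 1008 / 5 = 201.6 s/km
LT pace = 201.6 * 1.07 = 215.71 s/km

215.71 s/km


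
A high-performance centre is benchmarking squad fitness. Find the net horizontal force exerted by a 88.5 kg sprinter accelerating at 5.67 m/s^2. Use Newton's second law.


Newton's second law: F = m * a
F = 88.5 * 5.67 = 501.8 N

501.8 N


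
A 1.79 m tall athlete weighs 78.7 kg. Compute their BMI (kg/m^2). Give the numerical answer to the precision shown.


height^2 = 3.2041 m^2
BMI = 78.7 / 3.2041 = 24.56 kg/m^2

24.56 kg/m^2


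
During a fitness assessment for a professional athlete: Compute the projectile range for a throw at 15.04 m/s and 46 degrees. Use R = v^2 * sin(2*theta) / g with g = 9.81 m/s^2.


Two times the angle = 92 degrees
sin(92) = 0.999391
R = 226.2016 * 0.999391 / 9.81 = 23.044 m

23.044 m


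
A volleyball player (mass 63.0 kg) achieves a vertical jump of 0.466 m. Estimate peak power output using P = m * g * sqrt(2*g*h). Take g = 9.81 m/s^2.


2 * g * h = 2 * 9.81 * 0.466 = 9.14292
sqrt(9.14292) = 3.023726 m/s
P = 63.0 * 9.81 * 3.023726 = 1868.75 W

1868.75 W


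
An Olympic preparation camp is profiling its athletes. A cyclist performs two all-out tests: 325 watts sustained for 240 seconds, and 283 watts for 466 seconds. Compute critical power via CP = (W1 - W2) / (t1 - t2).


W1 = P1 * t1 = 325 * 240 = 78000 J
W2 = P2 * t2 = 283 * 466 = 131878 J
CP = (78000 - 131878) / (240 - 466)
= 238.4 W

238.4 W


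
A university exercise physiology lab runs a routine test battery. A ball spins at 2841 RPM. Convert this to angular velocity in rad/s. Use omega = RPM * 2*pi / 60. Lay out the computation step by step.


omega = 2841 * 2 * pi / 60
= 2841 * 6.28318531 / 60
= 17850.529 / 60
= 297.509 rad/s

297.509 rad/s


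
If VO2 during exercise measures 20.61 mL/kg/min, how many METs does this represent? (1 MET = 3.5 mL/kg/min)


METs = VO2 / 3.5 = 20.61 / 3.5 = 5.89

5.89 METs


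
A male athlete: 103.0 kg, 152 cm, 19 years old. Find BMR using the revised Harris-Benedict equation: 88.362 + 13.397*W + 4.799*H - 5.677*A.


Intercept = 88.362
Weight contribution = 13.397 * 103.0 = 1379.891
Height contribution = 4.799 * 152 = 729.448
Age contribution = 5.677 * 19 = 107.863
BMR = 88.362 + 1379.891 + 729.448 - 107.863
= 2089.84 kcal/day

2089.84 kcal/day


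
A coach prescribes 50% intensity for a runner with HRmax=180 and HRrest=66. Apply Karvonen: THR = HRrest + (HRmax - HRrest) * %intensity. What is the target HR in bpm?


Heart rate reserve = 180 - 66 = 114
Intensity fraction = 50 / 100 = 0.5
THR = 66 + 114 * 0.5 = 123.0 bpm

123.0 bpm


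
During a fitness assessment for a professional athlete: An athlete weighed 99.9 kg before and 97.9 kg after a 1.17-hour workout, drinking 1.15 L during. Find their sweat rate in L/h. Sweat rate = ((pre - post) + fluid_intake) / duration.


Body mass change = 2.0 kg
Total sweat loss = 2.0 + 1.15 = 3.15 L
Rate = 3.15 / 1.17 = 2.692 L/h

2.692 L/h


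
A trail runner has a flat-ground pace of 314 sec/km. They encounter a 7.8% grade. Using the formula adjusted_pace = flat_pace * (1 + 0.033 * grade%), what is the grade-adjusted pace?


Grade factor = 1 + 0.033 * 7.8 = 1.2574
Adjusted = 314 * 1.2574 = 394.82 sec/km

394.82 s/km


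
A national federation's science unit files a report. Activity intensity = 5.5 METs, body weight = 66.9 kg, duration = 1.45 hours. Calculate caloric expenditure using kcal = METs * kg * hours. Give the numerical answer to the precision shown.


kcal = 5.5 * 66.9 * 1.45
= 367.95 * 1.45
= 533.53 kcal

533.53 kcal


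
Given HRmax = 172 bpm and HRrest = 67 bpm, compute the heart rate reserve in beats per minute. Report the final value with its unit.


Heart rate reserve = maximum HR minus resting HR
HRR = 172 - 67 = 105 bpm

105 bpm


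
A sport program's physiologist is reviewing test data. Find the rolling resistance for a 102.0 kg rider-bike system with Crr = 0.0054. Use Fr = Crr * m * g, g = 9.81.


m * g = 102.0 * 9.81 = 1000.62 N
Fr = 0.0054 * 1000.62 = 5.403 N

5.403 N


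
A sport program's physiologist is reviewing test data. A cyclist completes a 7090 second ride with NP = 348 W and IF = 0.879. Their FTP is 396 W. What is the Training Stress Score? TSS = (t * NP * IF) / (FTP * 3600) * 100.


t * NP * IF = 7090 * 348 * 0.879 = 2168774.28
FTP * 3600 = 1425600
TSS = (2168774.28 / 1425600) * 100 = 152.13

152.13 TSS


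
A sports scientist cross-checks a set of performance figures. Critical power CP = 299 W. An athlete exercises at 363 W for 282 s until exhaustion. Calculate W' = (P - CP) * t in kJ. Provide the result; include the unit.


P - CP = 363 - 299 = 64 W
W' = 64 * 282 = 18048 J
= 18048 / 1000 = 18.048 kJ

18.048 kJ


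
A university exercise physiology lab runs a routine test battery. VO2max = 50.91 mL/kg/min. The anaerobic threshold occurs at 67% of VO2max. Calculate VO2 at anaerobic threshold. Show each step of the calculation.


AT fraction = 67 / 100 = 0.67
AT VO2 = 50.91 * 0.67
= 34.11 mL/kg/min

34.11 mL/kg/min


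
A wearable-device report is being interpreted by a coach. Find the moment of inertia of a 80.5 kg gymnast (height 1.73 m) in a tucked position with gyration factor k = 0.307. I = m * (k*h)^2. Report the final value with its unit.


Radius of gyration = 0.307 * 1.73 = 0.53111 m
I = 80.5 * 0.53111^2
= 80.5 * 0.282078
= 22.707 kg*m^2

22.707 kg*m^2


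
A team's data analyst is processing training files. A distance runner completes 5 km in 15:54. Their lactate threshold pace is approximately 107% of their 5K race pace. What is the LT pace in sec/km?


Convert to seconds: 15 min 54 s = 954 s
Pace per km = 954 / 5 = 190.8 s/km
LT pace = 190.8 * 1.07 = 204.16 s/km

204.16 s/km


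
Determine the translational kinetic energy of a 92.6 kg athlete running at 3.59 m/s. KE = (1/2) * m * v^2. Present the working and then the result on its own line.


KE = 0.5 * m * v^2
= 0.5 * 92.6 * 3.59^2
= 0.5 * 92.6 * 12.8881
= 596.72 J

596.72 J


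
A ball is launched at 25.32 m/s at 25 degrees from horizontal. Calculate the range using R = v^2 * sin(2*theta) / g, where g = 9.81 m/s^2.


sin(2 * 25) = sin(50) = 0.766044
v^2 = 25.32^2 = 641.1024
R = 641.1024 * 0.766044 / 9.81
= 50.062 m

50.062 m


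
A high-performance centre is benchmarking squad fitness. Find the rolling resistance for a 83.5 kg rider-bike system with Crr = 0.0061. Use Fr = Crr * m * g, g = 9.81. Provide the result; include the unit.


m * g = 83.5 * 9.81 = 819.135 N
Fr = 0.0061 * 819.135 = 4.997 N

4.997 N


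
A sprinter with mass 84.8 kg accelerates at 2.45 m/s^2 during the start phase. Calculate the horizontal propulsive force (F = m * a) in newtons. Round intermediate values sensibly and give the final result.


F = m * a
= 84.8 * 2.45
= 207.76 N

207.76 N


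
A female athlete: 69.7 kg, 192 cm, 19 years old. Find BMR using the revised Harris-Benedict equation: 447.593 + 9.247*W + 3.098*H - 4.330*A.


Intercept = 447.593
Weight contribution = 9.247 * 69.7 = 644.5159
Height contribution = 3.098 * 192 = 594.816
Age contribution = 4.33 * 19 = 82.27
BMR = 447.593 + 644.5159 + 594.816 - 82.27
= 1604.65 kcal/day

1604.65 kcal/day


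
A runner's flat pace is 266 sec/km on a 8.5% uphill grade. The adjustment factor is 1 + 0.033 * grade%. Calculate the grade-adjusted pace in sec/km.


Factor = 1 + 0.033 * 8.5 = 1.2805
Adjusted pace = 266 * 1.2805
= 340.61 sec/km

340.61 s/km


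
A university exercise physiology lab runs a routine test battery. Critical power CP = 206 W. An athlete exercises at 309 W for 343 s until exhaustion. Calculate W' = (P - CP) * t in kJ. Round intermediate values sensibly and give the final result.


P - CP = 309 - 206 = 103 W
W' = 103 * 343 = 35329 J
= 35329 / 1000 = 35.329 kJ

35.329 kJ


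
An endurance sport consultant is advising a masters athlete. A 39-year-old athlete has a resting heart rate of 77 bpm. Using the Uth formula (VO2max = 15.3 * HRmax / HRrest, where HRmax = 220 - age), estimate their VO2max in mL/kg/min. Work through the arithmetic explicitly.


HRmax = 220 - 39 = 181 bpm
Ratio = HRmax / HRrest = 181 / 77 = 2.3506
VO2max = 15.3 * 2.3506 = 35.96 mL/kg/min

35.96 mL/kg/min


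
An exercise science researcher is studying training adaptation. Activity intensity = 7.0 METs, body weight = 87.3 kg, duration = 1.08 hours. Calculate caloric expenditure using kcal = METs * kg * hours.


kcal = 7.0 * 87.3 * 1.08
= 611.1 * 1.08
= 659.99 kcal

659.99 kcal


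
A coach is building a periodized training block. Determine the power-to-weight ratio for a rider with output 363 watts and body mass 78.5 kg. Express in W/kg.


P/W = 363 / 78.5 = 4.624 W/kg

4.624 W/kg


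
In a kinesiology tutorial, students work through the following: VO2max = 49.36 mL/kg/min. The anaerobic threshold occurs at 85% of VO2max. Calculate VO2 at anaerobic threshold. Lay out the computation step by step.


AT fraction = 85 / 100 = 0.85
AT VO2 = 49.36 * 0.85
= 41.96 mL/kg/min

41.96 mL/kg/min


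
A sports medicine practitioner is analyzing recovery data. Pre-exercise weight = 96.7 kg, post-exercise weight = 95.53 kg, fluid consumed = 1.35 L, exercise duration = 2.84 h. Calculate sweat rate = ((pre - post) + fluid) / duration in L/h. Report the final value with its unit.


Weight loss = 96.7 - 95.53 = 1.17 kg (approx L)
Total sweat = 1.17 + 1.35 = 2.52 L
Sweat rate = 2.52 / 2.84 = 0.887 L/h

0.887 L/h


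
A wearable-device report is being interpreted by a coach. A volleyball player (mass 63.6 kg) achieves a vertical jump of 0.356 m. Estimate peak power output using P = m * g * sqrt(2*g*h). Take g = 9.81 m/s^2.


2 * g * h = 2 * 9.81 * 0.356 = 6.98472
sqrt(6.98472) = 2.642862 m/s
P = 63.6 * 9.81 * 2.642862 = 1648.92 W

1648.92 W


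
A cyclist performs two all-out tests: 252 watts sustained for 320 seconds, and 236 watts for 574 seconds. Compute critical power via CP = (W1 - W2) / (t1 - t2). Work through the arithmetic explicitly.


W1 = P1 * t1 = 252 * 320 = 80640 J
W2 = P2 * t2 = 236 * 574 = 135464 J
CP = (80640 - 135464) / (320 - 574)
= 215.84 W

215.84 W


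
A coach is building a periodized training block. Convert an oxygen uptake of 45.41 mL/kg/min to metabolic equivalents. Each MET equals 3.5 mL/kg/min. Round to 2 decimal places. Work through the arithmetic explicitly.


One MET = 3.5 mL/kg/min
Number of METs = 45.41 / 3.5
= 12.97 METs

12.97 METs


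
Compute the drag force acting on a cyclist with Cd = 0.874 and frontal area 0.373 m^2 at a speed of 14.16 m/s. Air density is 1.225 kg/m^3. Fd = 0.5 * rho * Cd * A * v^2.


Step 1: v^2 = 200.5056
Step 2: Fd = 0.5 * 1.225 * 0.874 * 0.373 * 200.5056
= 40.036 N

40.036 N


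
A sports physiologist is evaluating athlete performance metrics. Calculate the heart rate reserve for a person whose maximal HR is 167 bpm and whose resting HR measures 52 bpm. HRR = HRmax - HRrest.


HRmax = 167 bpm
HRrest = 52 bpm
HRR = 167 - 52 = 115 bpm

115 bpm


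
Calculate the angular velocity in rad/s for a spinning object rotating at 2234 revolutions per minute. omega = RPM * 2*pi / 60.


omega = RPM * 2*pi / 60
= 2234 * 6.28318531 / 60
= 233.944 rad/s

233.944 rad/s


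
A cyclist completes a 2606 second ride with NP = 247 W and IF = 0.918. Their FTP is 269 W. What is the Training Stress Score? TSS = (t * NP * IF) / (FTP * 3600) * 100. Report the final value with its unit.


t * NP * IF = 2606 * 247 * 0.918 = 590900.076
FTP * 3600 = 968400
TSS = (590900.076 / 968400) * 100 = 61.02

61.02 TSS


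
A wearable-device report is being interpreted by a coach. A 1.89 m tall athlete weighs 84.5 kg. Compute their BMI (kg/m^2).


height^2 = 3.5721 m^2
BMI = 84.5 / 3.5721 = 23.66 kg/m^2

23.66 kg/m^2


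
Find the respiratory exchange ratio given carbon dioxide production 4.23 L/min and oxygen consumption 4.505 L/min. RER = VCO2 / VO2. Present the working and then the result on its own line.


VCO2 = 4.23 L/min
VO2 = 4.505 L/min
RER = 4.23 / 4.505 = 0.939

0.939


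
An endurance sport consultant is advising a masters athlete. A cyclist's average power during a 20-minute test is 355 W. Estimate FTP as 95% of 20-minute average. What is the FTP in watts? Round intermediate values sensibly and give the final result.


FTP = 20-min power * 0.95
= 355 * 0.95
= 337.25 W

337.25 W


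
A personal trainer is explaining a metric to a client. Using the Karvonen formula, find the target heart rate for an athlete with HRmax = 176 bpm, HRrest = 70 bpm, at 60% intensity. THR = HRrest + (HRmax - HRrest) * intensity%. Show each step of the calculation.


HRR = 176 - 70 = 106
THR = 70 + 106 * 0.6
= 70 + 63.6
= 133.6 bpm

133.6 bpm


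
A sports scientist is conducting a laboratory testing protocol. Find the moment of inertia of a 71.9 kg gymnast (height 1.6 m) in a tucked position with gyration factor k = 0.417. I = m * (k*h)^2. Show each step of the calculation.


Radius of gyration = 0.417 * 1.6 = 0.6672 m
I = 71.9 * 0.6672^2
= 71.9 * 0.445156
= 32.007 kg*m^2

32.007 kg*m^2


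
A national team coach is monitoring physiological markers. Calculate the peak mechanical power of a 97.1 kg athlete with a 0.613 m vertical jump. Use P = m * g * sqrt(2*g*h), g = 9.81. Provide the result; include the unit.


First, sqrt(2gh) = sqrt(2 * 9.81 * 0.613)
= sqrt(12.02706) = 3.468005 m/s
Power = 97.1 * 9.81 * 3.468005 = 3303.45 W

3303.45 W


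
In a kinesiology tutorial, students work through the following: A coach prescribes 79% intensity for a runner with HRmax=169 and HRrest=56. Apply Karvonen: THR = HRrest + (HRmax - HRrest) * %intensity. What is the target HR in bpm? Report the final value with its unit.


Heart rate reserve = 169 - 56 = 113
Intensity fraction = 79 / 100 = 0.79
THR = 56 + 113 * 0.79 = 145.27 bpm

145.27 bpm


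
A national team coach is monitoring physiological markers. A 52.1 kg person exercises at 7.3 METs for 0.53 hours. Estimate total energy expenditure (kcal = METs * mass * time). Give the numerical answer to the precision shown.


Energy = METs * mass(kg) * time(h)
= 7.3 * 52.1 * 0.53
= 201.57 kcal

201.57 kcal


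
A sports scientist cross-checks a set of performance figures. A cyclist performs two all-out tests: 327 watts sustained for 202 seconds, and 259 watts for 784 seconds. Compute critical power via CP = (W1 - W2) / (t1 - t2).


W1 = P1 * t1 = 327 * 202 = 66054 J
W2 = P2 * t2 = 259 * 784 = 203056 J
CP = (66054 - 203056) / (202 - 784)
= 235.4 W

235.4 W


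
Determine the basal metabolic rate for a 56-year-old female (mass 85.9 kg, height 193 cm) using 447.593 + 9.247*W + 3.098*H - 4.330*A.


BMR = 447.593 + 9.247*85.9 + 3.098*193 - 4.330*56
= 1597.34 kcal/day

1597.34 kcal/day


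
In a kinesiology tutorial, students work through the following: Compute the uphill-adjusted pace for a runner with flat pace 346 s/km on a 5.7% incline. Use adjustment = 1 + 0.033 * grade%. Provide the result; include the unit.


Adjustment factor = 1 + 0.033 * 5.7 = 1.1881
Grade-adjusted pace = 346 * 1.1881 = 411.08 s/km

411.08 s/km


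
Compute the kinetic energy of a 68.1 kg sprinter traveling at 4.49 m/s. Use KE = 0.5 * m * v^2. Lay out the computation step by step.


Velocity squared = 20.1601
KE = 0.5 * 68.1 * 20.1601 = 686.45 J

686.45 J


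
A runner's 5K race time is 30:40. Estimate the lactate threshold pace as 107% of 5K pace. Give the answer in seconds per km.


Total race time = 30*60 + 40 = 1840 seconds
5K pace = 1840 / 5 = 368.0 sec/km
LT pace = 368.0 * 1.07 = 393.76 sec/km

393.76 s/km


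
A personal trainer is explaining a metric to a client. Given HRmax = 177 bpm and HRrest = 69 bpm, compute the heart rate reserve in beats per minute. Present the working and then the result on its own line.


Heart rate reserve = maximum HR minus resting HR
HRR = 177 - 69 = 108 bpm

108 bpm


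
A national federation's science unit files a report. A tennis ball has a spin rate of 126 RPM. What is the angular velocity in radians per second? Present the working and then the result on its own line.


Convert RPM to rad/s: multiply by 2*pi and divide by 60
omega = 126 * 2 * pi / 60
= 13.195 rad/s

13.195 rad/s


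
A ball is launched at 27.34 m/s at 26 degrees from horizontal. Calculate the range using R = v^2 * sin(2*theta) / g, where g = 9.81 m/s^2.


sin(2 * 26) = sin(52) = 0.788011
v^2 = 27.34^2 = 747.4756
R = 747.4756 * 0.788011 / 9.81
= 60.043 m

60.043 m


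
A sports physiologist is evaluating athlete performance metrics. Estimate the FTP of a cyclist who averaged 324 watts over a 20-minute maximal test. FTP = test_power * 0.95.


FTP = 324 * 0.95 = 307.8 W

307.8 W


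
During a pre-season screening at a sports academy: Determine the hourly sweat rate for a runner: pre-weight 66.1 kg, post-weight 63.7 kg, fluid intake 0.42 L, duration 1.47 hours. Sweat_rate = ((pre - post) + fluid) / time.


Mass lost = 66.1 - 63.7 = 2.4 kg
Add fluid consumed: 2.4 + 0.42 = 2.82 L total sweat
Sweat rate = 2.82 / 1.47 = 1.918 L/h

1.918 L/h


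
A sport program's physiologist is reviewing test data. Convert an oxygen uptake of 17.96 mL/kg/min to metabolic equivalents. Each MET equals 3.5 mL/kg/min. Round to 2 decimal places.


One MET = 3.5 mL/kg/min
Number of METs = 17.96 / 3.5
= 5.13 METs

5.13 METs


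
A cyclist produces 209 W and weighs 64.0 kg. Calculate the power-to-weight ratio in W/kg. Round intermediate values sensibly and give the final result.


P/W = power / mass
= 209 / 64.0
= 3.266 W/kg

3.266 W/kg


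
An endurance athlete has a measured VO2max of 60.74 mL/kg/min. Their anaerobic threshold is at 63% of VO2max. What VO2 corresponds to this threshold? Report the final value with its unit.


Anaerobic threshold VO2 = VO2max * 63%
= 60.74 * 0.63
= 38.27 mL/kg/min

38.27 mL/kg/min


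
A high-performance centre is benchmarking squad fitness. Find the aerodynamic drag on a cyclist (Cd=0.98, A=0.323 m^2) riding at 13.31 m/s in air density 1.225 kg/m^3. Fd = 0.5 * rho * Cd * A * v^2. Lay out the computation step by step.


Fd = 0.5 * 1.225 * 0.98 * 0.323 * 13.31^2
= 0.5 * 1.225 * 0.98 * 0.323 * 177.1561
= 34.347 N

34.347 N


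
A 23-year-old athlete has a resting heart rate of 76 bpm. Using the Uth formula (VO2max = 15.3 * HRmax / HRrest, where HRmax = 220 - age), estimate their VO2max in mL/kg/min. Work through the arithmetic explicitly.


HRmax = 220 - 23 = 197 bpm
Ratio = HRmax / HRrest = 197 / 76 = 2.5921
VO2max = 15.3 * 2.5921 = 39.66 mL/kg/min

39.66 mL/kg/min


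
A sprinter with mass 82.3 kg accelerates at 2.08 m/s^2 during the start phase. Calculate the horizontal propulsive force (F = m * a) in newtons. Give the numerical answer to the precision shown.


F = m * a
= 82.3 * 2.08
= 171.18 N

171.18 N


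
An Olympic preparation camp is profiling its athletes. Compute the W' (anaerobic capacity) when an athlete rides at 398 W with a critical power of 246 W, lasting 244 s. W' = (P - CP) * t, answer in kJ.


Above-CP power = 152 W
Duration = 244 s
W' = 152 * 244 = 37088 J
Convert: 37088 / 1000 = 37.088 kJ

37.088 kJ


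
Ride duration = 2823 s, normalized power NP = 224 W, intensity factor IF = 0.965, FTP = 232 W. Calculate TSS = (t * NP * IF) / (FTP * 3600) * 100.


Numerator = 2823 * 224 * 0.965 = 610219.68
Denominator = 232 * 3600 = 835200
TSS = 610219.68 / 835200 * 100
= 73.06

73.06 TSS


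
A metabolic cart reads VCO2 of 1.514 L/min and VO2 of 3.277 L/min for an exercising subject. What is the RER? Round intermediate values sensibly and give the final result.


RER = VCO2 / VO2 = 1.514 / 3.277 = 0.462

0.462


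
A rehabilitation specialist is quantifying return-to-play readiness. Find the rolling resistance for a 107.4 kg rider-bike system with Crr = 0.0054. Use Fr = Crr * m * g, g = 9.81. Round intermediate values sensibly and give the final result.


m * g = 107.4 * 9.81 = 1053.594 N
Fr = 0.0054 * 1053.594 = 5.689 N

5.689 N


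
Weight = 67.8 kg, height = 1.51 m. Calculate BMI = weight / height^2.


height^2 = 1.51^2 = 2.2801
BMI = 67.8 / 2.2801 = 29.74 kg/m^2

29.74 kg/m^2


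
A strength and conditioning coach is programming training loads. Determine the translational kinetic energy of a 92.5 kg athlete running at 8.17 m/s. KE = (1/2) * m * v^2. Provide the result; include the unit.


KE = 0.5 * m * v^2
= 0.5 * 92.5 * 8.17^2
= 0.5 * 92.5 * 66.7489
= 3087.14 J

3087.14 J


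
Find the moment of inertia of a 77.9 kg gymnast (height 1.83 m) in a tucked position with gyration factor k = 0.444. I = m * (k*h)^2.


Radius of gyration = 0.444 * 1.83 = 0.81252 m
I = 77.9 * 0.81252^2
= 77.9 * 0.660189
= 51.429 kg*m^2

51.429 kg*m^2


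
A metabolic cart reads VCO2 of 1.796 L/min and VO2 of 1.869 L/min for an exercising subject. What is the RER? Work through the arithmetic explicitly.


RER = VCO2 / VO2 = 1.796 / 1.869 = 0.9609

0.9609


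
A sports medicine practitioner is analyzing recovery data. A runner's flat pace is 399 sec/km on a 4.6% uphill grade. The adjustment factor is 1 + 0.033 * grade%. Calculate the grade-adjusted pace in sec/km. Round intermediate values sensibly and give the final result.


Factor = 1 + 0.033 * 4.6 = 1.1518
Adjusted pace = 399 * 1.1518
= 459.57 sec/km

459.57 s/km


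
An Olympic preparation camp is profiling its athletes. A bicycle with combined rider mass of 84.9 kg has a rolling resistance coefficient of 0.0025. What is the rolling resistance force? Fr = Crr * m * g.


Fr = 0.0025 * 84.9 * 9.81
= 0.21225 * 9.81
= 2.082 N

2.082 N


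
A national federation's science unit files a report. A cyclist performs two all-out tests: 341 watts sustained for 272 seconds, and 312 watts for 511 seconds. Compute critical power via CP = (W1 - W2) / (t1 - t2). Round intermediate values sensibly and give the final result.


W1 = P1 * t1 = 341 * 272 = 92752 J
W2 = P2 * t2 = 312 * 511 = 159432 J
CP = (92752 - 159432) / (272 - 511)
= 279.0 W

279.0 W


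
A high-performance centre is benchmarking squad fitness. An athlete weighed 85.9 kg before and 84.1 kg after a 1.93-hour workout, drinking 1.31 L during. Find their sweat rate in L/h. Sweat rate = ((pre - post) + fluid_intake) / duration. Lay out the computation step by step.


Body mass change = 1.8 kg
Total sweat loss = 1.8 + 1.31 = 3.11 L
Rate = 3.11 / 1.93 = 1.611 L/h

1.611 L/h


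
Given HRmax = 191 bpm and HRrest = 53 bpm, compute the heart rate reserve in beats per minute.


Heart rate reserve = maximum HR minus resting HR
HRR = 191 - 53 = 138 bpm

138 bpm


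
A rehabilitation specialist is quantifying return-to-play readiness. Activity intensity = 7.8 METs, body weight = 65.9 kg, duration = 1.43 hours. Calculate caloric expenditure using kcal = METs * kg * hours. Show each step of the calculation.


kcal = 7.8 * 65.9 * 1.43
= 514.02 * 1.43
= 735.05 kcal

735.05 kcal


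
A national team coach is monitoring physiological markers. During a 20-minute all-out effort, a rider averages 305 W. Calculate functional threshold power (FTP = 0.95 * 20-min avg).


FTP = 0.95 * 305
= 289.75 W

289.75 W


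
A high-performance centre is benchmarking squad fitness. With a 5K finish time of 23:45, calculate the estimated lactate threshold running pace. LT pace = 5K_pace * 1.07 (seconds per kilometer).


Race duration = 1425 s for 5 km
Average pace = 1425 / 5 = 285.0 s/km
LT pace = 285.0 * 1.07
= 304.95 s/km

304.95 s/km


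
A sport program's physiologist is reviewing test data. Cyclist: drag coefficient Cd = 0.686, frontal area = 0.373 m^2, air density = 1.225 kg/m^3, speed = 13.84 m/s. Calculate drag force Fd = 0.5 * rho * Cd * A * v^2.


v^2 = 13.84^2 = 191.5456
Fd = 0.5 * 1.225 * 0.686 * 0.373 * 191.5456
= 30.02 N

30.02 N


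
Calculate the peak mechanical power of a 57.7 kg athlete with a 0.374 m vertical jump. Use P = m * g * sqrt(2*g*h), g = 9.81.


First, sqrt(2gh) = sqrt(2 * 9.81 * 0.374)
= sqrt(7.33788) = 2.708852 m/s
Power = 57.7 * 9.81 * 2.708852 = 1533.31 W

1533.31 W


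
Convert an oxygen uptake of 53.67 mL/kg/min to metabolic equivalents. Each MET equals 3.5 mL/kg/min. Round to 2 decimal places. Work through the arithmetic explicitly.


One MET = 3.5 mL/kg/min
Number of METs = 53.67 / 3.5
= 15.33 METs

15.33 METs


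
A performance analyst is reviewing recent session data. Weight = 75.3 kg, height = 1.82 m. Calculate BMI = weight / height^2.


height^2 = 1.82^2 = 3.3124
BMI = 75.3 / 3.3124 = 22.73 kg/m^2

22.73 kg/m^2


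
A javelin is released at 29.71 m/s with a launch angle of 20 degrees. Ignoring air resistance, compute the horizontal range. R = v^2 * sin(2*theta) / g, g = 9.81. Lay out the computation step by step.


Launch speed squared = 882.6841
sin(2 * 20 deg) = 0.642788
Range = 882.6841 * 0.642788 / 9.81
= 57.837 m

57.837 m


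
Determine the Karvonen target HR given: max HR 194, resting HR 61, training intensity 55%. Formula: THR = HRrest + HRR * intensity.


HRR = HRmax - HRrest = 194 - 61 = 133
THR = 61 + 133 * 0.55
= 134.15 bpm

134.15 bpm


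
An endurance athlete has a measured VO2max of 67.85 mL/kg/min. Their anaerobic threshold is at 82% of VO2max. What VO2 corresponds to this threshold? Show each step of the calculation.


Anaerobic threshold VO2 = VO2max * 82%
= 67.85 * 0.82
= 55.64 mL/kg/min

55.64 mL/kg/min


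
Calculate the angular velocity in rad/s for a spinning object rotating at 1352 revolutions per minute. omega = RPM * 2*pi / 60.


omega = RPM * 2*pi / 60
= 1352 * 6.28318531 / 60
= 141.581 rad/s

141.581 rad/s


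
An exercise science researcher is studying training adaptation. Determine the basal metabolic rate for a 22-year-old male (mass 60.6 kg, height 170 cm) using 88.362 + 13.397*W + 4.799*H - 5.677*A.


BMR = 88.362 + 13.397*60.6 + 4.799*170 - 5.677*22
= 1591.16 kcal/day

1591.16 kcal/day


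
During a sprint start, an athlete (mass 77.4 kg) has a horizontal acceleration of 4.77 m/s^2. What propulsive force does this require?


Propulsive force = mass * acceleration
= 77.4 kg * 4.77 m/s^2
= 369.2 N

369.2 N


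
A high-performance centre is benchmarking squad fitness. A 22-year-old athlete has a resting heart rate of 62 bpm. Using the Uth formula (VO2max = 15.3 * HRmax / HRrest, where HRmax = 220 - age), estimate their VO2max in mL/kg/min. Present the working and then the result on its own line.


HRmax = 220 - 22 = 198 bpm
Ratio = HRmax / HRrest = 198 / 62 = 3.1935
VO2max = 15.3 * 3.1935 = 48.86 mL/kg/min

48.86 mL/kg/min


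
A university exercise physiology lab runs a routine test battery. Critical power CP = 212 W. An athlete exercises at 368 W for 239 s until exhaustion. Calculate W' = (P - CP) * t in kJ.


P - CP = 368 - 212 = 156 W
W' = 156 * 239 = 37284 J
= 37284 / 1000 = 37.284 kJ

37.284 kJ


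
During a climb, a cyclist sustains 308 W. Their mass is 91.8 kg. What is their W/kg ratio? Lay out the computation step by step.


Power-to-weight = 308 W / 91.8 kg
= 3.355 W/kg

3.355 W/kg


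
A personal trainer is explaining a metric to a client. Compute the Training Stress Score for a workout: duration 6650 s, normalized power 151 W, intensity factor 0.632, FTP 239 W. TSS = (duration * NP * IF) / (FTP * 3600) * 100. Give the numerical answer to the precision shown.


Product = 6650 * 151 * 0.632 = 634622.8
Base = 239 * 3600 = 860400
TSS = 634622.8 / 860400 * 100 = 73.76

73.76 TSS


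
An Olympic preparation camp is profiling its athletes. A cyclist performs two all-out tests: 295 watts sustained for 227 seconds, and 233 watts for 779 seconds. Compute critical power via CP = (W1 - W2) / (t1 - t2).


W1 = P1 * t1 = 295 * 227 = 66965 J
W2 = P2 * t2 = 233 * 779 = 181507 J
CP = (66965 - 181507) / (227 - 779)
= 207.5 W

207.5 W


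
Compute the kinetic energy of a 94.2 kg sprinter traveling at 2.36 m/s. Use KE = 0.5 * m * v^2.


Velocity squared = 5.5696
KE = 0.5 * 94.2 * 5.5696 = 262.33 J

262.33 J


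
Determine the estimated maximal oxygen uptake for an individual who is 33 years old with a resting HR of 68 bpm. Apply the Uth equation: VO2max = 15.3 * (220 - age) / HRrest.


HRmax = 220 - 33 = 187
VO2max = 15.3 * (187 / 68)
= 15.3 * 2.75
= 42.08 mL/kg/min

42.08 mL/kg/min


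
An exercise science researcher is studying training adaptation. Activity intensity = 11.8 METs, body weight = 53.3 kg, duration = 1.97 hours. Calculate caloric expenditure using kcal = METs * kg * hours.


kcal = 11.8 * 53.3 * 1.97
= 628.94 * 1.97
= 1239.01 kcal

1239.01 kcal


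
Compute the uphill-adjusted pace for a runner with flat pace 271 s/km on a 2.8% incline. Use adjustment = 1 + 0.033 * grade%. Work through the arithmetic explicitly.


Adjustment factor = 1 + 0.033 * 2.8 = 1.0924
Grade-adjusted pace = 271 * 1.0924 = 296.04 s/km

296.04 s/km
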